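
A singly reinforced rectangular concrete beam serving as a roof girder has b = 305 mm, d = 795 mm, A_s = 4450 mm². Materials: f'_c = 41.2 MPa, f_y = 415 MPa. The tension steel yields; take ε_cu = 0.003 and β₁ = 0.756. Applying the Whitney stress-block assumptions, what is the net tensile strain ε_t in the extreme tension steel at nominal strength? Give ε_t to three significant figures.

ε_t ≈ 0.00743

a = A_s f_y/(0.85 f'_c b) = 172.90 mm.
β₁ = 0.756, so c = a/β₁ = 172.90/0.756 = 228.70 mm.
From the linear strain diagram with ε_cu = 0.003: ε_t = 0.003 (d − c)/c = 0.003 × (795 − 228.70)/228.70 = 0.00743.
Since ε_t ≥ 0.005, the section is tension-controlled.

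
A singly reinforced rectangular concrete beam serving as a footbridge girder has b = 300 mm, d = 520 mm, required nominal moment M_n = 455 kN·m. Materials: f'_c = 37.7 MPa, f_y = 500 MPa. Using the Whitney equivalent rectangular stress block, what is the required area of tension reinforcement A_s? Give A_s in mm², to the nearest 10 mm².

A_s ≈ 1940 mm²

With M_n = 0.85 f'_c a b (d − a/2), solve the quadratic for a:
a = d − √(d² − 2M_n/(0.85 f'_c b)) = 520 − √(520² − 2 × 455×10⁶/(0.85 × 37.7 × 300)) = 100.78 mm.
A_s = 0.85 f'_c a b / f_y = 0.85 × 37.7 × 100.78 × 300 / 500 = 1937.7 mm².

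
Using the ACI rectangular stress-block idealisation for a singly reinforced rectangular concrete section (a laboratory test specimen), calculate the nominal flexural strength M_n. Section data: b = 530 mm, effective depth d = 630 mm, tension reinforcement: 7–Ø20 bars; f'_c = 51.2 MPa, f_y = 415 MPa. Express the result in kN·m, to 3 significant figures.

M_n ≈ 557 kN·m

A_s = 7 × 314 = 2198 mm².
T = A_s f_y = 2198 × 415 = 912170 N = 912.17 kN.
From C = T: a = T/(0.85 f'_c b) = 912170/(0.85 × 51.2 × 530) = 39.55 mm.
M_n = T(d − a/2) = 912.17 kN × (630 − 19.775) mm = 556.63 kN·m.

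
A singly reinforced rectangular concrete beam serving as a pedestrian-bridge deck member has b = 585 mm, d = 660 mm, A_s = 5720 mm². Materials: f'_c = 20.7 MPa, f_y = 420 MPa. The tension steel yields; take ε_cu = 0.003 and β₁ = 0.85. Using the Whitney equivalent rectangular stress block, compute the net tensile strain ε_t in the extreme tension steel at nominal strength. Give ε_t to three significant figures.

a = A_s f_y/(0.85 f'_c b) = 233.40 mm.
β₁ = 0.85, so c = a/β₁ = 233.40/0.85 = 274.59 mm.
From the linear strain diagram with ε_cu = 0.003: ε_t = 0.003 (d − c)/c = 0.003 × (660 − 274.59)/274.59 = 0.00421.
ε_t is between 0.004 and 0.005 — transition zone.

ε_t ≈ 0.00421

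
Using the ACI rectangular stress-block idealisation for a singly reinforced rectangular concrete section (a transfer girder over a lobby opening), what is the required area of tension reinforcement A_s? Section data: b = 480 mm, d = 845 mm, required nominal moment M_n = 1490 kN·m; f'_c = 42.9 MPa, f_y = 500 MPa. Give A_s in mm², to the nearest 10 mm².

With M_n = 0.85 f'_c a b (d − a/2), solve the quadratic for a:
a = d − √(d² − 2M_n/(0.85 f'_c b)) = 845 − √(845² − 2 × 1490×10⁶/(0.85 × 42.9 × 480)) = 107.59 mm.
A_s = 0.85 f'_c a b / f_y = 0.85 × 42.9 × 107.59 × 480 / 500 = 3766.3 mm².

A_s ≈ 3770 mm²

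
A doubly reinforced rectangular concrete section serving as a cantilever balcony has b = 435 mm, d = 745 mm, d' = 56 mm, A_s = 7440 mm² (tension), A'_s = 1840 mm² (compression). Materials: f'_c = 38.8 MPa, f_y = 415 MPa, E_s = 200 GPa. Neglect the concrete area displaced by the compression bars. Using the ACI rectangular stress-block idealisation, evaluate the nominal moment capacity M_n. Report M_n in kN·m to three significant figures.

Assume both tension and compression steel yield.
Net tension couple steel: A_s − A'_s = 5600 mm².
a = (A_s − A'_s) f_y / (0.85 f'_c b) = 2324000/(0.85 × 38.8 × 435) = 161.99 mm.
c = a/β₁ = 161.99/0.773 = 209.56 mm; ε'_s = 0.003(c − d')/c = 0.0022 ≥ f_y/E_s = 0.0021, so compression steel does yield.
M_n = (A_s − A'_s) f_y (d − a/2) + A'_s f_y (d − d') = [2324000 × (745 − 80.995) + 763600 × (745 − 56)] × 10⁻⁶ = 1543.15 + 526.12 = 2069.27 kN·m.

M_n ≈ 2070 kN·m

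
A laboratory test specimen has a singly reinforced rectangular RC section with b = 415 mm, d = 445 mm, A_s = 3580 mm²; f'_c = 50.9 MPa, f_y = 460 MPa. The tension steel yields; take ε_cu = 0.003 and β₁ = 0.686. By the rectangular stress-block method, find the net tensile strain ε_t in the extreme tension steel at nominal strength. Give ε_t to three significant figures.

a = A_s f_y/(0.85 f'_c b) = 91.72 mm.
β₁ = 0.686, so c = a/β₁ = 91.72/0.686 = 133.70 mm.
From the linear strain diagram with ε_cu = 0.003: ε_t = 0.003 (d − c)/c = 0.003 × (445 − 133.70)/133.70 = 0.00699.
Since ε_t ≥ 0.005, the section is tension-controlled.

ε_t ≈ 0.00699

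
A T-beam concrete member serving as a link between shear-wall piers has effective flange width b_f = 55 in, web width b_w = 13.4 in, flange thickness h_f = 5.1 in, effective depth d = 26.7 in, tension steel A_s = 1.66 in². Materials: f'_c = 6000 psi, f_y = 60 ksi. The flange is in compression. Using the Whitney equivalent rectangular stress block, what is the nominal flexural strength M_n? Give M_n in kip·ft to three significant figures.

M_n ≈ 220 kip·ft

Tension: T = A_s f_y = 1.66 × 60 = 99.6 kips.
Try a within the flange: a = T/(0.85 f'_c b_f) = 99.6/(0.85 × 6 × 55) = 0.355 in.
Since a = 0.355 ≤ h_f = 5.1 in, the stress block lies entirely in the flange; analyse as a rectangular beam of width b_f.
M_n = T(d − a/2) = 99.6 × (26.7 − 0.1775) = 2641.6 kip·in.
M_n = 2641.6/12 = 220.13 kip·ft.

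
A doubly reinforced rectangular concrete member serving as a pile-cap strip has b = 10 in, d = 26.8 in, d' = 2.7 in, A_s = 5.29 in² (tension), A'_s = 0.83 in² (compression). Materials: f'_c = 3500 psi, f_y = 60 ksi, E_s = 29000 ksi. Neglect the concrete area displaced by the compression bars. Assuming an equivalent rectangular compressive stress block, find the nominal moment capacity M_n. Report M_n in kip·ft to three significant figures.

M_n ≈ 597 kip·ft

Assume both steels yield.
a = (A_s − A'_s) f_y/(0.85 f'_c b) = (5.29 − 0.83) × 60/(0.85 × 3.5 × 10) = 8.995 in.
c = a/β₁ = 8.995/0.85 = 10.582 in; ε'_s = 0.003(c − d')/c = 0.0022 ≥ ε_y = 0.0021, so the compression steel yields.
M_n = (A_s − A'_s) f_y (d − a/2) + A'_s f_y (d − d') = 267.6 × (26.8 − 4.4975) + 49.8 × (26.8 − 2.7) = 5968.1 + 1200.2 = 7168.3 kip·in = 7168.3/12 = 597.36 kip·ft.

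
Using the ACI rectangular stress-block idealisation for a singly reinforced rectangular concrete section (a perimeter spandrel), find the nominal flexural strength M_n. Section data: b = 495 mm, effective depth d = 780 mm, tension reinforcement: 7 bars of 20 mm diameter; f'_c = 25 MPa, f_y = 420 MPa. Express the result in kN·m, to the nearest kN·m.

A_s = 7 × 314 = 2198 mm².
T = A_s f_y = 2198 × 420 = 923160 N = 923.16 kN.
From C = T: a = T/(0.85 f'_c b) = 923160/(0.85 × 25 × 495) = 87.76 mm.
M_n = T(d − a/2) = 923.16 kN × (780 − 43.88) mm = 679.56 kN·m.

M_n ≈ 680 kN·m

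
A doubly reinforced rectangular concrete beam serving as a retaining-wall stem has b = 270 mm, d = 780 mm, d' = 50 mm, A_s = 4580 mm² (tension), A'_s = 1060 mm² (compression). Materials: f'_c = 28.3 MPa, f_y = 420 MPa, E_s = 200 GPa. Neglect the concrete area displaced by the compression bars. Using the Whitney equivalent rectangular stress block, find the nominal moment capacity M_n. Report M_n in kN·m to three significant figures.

M_n ≈ 1310 kN·m

Assume both tension and compression steel yield.
Net tension couple steel: A_s − A'_s = 3520 mm².
a = (A_s − A'_s) f_y / (0.85 f'_c b) = 1478400/(0.85 × 28.3 × 270) = 227.63 mm.
c = a/β₁ = 227.63/0.848 = 268.43 mm; ε'_s = 0.003(c − d')/c = 0.0024 ≥ f_y/E_s = 0.0021, so compression steel does yield.
M_n = (A_s − A'_s) f_y (d − a/2) + A'_s f_y (d − d') = [1478400 × (780 − 113.815) + 445200 × (780 − 50)] × 10⁻⁶ = 984.89 + 325.00 = 1309.89 kN·m.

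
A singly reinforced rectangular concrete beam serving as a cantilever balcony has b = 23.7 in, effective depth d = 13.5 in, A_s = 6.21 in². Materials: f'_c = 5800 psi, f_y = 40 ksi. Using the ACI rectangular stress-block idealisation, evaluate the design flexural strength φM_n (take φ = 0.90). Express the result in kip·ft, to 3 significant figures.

φM_n ≈ 232 kip·ft

T = A_s f_y = 6.21 × 40 = 248.4 kips.
a = T/(0.85 f'_c b) = 248.4/(0.85 × 5.8 × 23.7) = 2.126 in.
M_n = T(d − a/2) = 248.4 × (13.5 − 1.063) = 3089.4 kip·in = 3089.4/12 = 257.45 kip·ft.
φM_n = 0.90 × 257.45 = 231.71 kip·ft.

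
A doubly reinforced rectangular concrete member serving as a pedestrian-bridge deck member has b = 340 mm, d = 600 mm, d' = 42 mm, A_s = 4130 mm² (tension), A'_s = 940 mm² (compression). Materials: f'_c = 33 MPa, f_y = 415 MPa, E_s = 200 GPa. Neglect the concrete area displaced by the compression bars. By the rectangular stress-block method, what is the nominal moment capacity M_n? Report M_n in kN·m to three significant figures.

Assume both tension and compression steel yield.
Net tension couple steel: A_s − A'_s = 3190 mm².
a = (A_s − A'_s) f_y / (0.85 f'_c b) = 1323850/(0.85 × 33 × 340) = 138.81 mm.
c = a/β₁ = 138.81/0.814 = 170.53 mm; ε'_s = 0.003(c − d')/c = 0.0023 ≥ f_y/E_s = 0.0021, so compression steel does yield.
M_n = (A_s − A'_s) f_y (d − a/2) + A'_s f_y (d − d') = [1323850 × (600 − 69.405) + 390100 × (600 − 42)] × 10⁻⁶ = 702.43 + 217.68 = 920.11 kN·m.

M_n ≈ 920 kN·m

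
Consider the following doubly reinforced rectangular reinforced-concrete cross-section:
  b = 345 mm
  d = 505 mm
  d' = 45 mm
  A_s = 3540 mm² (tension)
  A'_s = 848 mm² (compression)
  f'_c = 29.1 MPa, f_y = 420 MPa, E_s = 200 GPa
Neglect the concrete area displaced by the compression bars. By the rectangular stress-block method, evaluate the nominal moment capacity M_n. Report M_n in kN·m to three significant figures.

M_n ≈ 660 kN·m

Assume both tension and compression steel yield.
Net tension couple steel: A_s − A'_s = 2692 mm².
a = (A_s − A'_s) f_y / (0.85 f'_c b) = 1130640/(0.85 × 29.1 × 345) = 132.49 mm.
c = a/β₁ = 132.49/0.842 = 157.35 mm; ε'_s = 0.003(c − d')/c = 0.0021 ≥ f_y/E_s = 0.0021, so compression steel does yield.
M_n = (A_s − A'_s) f_y (d − a/2) + A'_s f_y (d − d') = [1130640 × (505 − 66.245) + 356160 × (505 − 45)] × 10⁻⁶ = 496.07 + 163.83 = 659.90 kN·m.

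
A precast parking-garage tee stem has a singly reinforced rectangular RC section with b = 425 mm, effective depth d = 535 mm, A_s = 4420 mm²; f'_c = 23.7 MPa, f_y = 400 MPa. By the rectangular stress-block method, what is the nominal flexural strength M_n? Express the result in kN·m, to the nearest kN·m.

M_n ≈ 763 kN·m

T = A_s f_y = 4420 × 400 = 1768000 N = 1768 kN.
From C = T: a = T/(0.85 f'_c b) = 1768000/(0.85 × 23.7 × 425) = 206.50 mm.
M_n = T(d − a/2) = 1768 kN × (535 − 103.25) mm = 763.33 kN·m.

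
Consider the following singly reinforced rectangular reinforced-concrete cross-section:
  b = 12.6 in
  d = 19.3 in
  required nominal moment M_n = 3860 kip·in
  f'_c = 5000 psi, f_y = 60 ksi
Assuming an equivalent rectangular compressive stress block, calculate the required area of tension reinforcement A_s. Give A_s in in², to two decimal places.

A_s ≈ 3.74 in²

From M_n = 0.85 f'_c a b (d − a/2):
a = d − √(d² − 2M_n/(0.85 f'_c b)) = 19.3 − √(19.3² − 2 × 3860/(0.85 × 5 × 12.6)) = 4.190 in.
A_s = 0.85 f'_c a b / f_y = 0.85 × 5 × 4.190 × 12.6 / 60 = 3.740 in².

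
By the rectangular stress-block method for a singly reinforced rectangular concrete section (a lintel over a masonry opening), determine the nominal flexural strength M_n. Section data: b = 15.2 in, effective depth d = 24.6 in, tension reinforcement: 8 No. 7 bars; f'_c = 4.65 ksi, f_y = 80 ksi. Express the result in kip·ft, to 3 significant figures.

M_n ≈ 685 kip·ft

A_s = 8 × 0.6 = 4.8 in².
T = A_s f_y = 4.8 × 80 = 384 kips.
a = T/(0.85 f'_c b) = 384/(0.85 × 4.65 × 15.2) = 6.392 in.
M_n = T(d − a/2) = 384 × (24.6 − 3.196) = 8219.1 kip·in = 8219.1/12 = 684.93 kip·ft.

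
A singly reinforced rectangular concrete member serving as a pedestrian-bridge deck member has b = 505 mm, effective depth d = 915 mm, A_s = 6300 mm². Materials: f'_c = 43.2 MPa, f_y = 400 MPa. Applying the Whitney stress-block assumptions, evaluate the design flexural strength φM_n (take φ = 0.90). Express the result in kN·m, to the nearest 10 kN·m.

T = A_s f_y = 6300 × 400 = 2520000 N = 2520 kN.
From C = T: a = T/(0.85 f'_c b) = 2520000/(0.85 × 43.2 × 505) = 135.90 mm.
M_n = T(d − a/2) = 2520 kN × (915 − 67.95) mm = 2134.57 kN·m.
φM_n = 0.90 × 2134.57 = 1921.11 kN·m.

φM_n ≈ 1920 kN·m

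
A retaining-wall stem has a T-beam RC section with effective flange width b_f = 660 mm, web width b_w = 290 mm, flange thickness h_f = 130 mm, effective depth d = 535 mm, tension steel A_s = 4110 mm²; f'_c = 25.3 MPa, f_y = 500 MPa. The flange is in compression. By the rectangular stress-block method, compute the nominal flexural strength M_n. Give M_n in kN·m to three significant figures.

M_n ≈ 949 kN·m

Tension: T = A_s f_y = 4110 × 500 = 2055000 N.
Try a within the flange: a = T/(0.85 f'_c b_f) = 2055000/(0.85 × 25.3 × 660) = 144.79 mm.
a = 144.79 > h_f = 130 mm: the block extends into the web. Split into flange-overhang and web parts.
C_f = 0.85 f'_c (b_f − b_w) h_f = 0.85 × 25.3 × (660 − 290) × 130 = 1034391 N.
Remaining web compression depth: a_w = (T − C_f)/(0.85 f'_c b_w) = (2055000 − 1034391)/(0.85 × 25.3 × 290) = 163.65 mm.
M_n = C_f(d − h_f/2) + (T − C_f)(d − a_w/2) = 1034391 × (535 − 65) + 1020609 × (535 − 81.825) = 486.16 + 462.51 = 948.67 × 10⁶ N·mm.
M_n = 948.67 kN·m.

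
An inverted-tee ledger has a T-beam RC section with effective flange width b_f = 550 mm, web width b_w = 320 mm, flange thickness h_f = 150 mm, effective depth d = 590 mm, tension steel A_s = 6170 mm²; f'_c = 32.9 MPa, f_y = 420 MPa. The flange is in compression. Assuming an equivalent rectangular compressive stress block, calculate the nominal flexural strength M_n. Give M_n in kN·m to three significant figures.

Tension: T = A_s f_y = 6170 × 420 = 2591400 N.
Try a within the flange: a = T/(0.85 f'_c b_f) = 2591400/(0.85 × 32.9 × 550) = 168.48 mm.
a = 168.48 > h_f = 150 mm: the block extends into the web. Split into flange-overhang and web parts.
C_f = 0.85 f'_c (b_f − b_w) h_f = 0.85 × 32.9 × (550 − 320) × 150 = 964793 N.
Remaining web compression depth: a_w = (T − C_f)/(0.85 f'_c b_w) = (2591400 − 964793)/(0.85 × 32.9 × 320) = 181.77 mm.
M_n = C_f(d − h_f/2) + (T − C_f)(d − a_w/2) = 964793 × (590 − 75) + 1626607 × (590 − 90.885) = 496.87 + 811.86 = 1308.73 × 10⁶ N·mm.
M_n = 1308.73 kN·m.

M_n ≈ 1310 kN·m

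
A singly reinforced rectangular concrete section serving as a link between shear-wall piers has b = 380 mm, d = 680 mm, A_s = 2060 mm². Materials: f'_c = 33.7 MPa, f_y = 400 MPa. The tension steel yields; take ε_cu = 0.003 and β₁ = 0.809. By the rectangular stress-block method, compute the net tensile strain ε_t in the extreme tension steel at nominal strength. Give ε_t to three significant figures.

ε_t ≈ 0.0188

a = A_s f_y/(0.85 f'_c b) = 75.70 mm.
β₁ = 0.809, so c = a/β₁ = 75.70/0.809 = 93.57 mm.
From the linear strain diagram with ε_cu = 0.003: ε_t = 0.003 (d − c)/c = 0.003 × (680 − 93.57)/93.57 = 0.0188.
Since ε_t ≥ 0.005, the section is tension-controlled.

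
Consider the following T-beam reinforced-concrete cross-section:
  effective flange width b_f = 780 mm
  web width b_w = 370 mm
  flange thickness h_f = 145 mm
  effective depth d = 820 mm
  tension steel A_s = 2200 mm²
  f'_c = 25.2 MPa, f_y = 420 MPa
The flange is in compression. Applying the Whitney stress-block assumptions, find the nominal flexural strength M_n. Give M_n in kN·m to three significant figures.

Tension: T = A_s f_y = 2200 × 420 = 924000 N.
Try a within the flange: a = T/(0.85 f'_c b_f) = 924000/(0.85 × 25.2 × 780) = 55.30 mm.
Since a = 55.30 ≤ h_f = 145 mm, the stress block lies entirely in the flange; analyse as a rectangular beam of width b_f.
M_n = T(d − a/2) = 924000 × (820 − 27.65) = 732.13 × 10⁶ N·mm.
M_n = 732.13 kN·m.

M_n ≈ 732 kN·m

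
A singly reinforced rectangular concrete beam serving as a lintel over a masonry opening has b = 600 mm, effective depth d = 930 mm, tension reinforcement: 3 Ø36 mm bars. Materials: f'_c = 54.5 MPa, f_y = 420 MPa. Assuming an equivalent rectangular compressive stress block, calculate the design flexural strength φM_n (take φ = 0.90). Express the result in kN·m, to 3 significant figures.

φM_n ≈ 1050 kN·m

A_s = 3 × 1018 = 3054 mm².
T = A_s f_y = 3054 × 420 = 1282680 N = 1282.68 kN.
From C = T: a = T/(0.85 f'_c b) = 1282680/(0.85 × 54.5 × 600) = 46.15 mm.
M_n = T(d − a/2) = 1282.68 kN × (930 − 23.075) mm = 1163.29 kN·m.
φM_n = 0.90 × 1163.29 = 1046.96 kN·m.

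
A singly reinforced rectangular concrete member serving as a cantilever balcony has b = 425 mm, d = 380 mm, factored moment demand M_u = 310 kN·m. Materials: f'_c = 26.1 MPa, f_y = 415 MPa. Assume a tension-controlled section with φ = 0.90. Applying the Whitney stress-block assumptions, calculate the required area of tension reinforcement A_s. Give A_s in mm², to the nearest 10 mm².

M_n = M_u/φ = 310/0.90 = 344.444 kN·m.
With M_n = 0.85 f'_c a b (d − a/2), solve the quadratic for a:
a = d − √(d² − 2M_n/(0.85 f'_c b)) = 380 − √(380² − 2 × 344.444×10⁶/(0.85 × 26.1 × 425)) = 112.91 mm.
A_s = 0.85 f'_c a b / f_y = 0.85 × 26.1 × 112.91 × 425 / 415 = 2565.3 mm².

A_s ≈ 2570 mm²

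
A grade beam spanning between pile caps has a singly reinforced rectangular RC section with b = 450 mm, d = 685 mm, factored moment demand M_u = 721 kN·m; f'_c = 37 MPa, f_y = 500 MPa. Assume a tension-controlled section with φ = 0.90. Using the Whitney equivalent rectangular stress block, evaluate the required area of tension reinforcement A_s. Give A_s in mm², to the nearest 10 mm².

M_n = M_u/φ = 721/0.90 = 801.111 kN·m.
With M_n = 0.85 f'_c a b (d − a/2), solve the quadratic for a:
a = d − √(d² − 2M_n/(0.85 f'_c b)) = 685 − √(685² − 2 × 801.111×10⁶/(0.85 × 37 × 450)) = 88.33 mm.
A_s = 0.85 f'_c a b / f_y = 0.85 × 37 × 88.33 × 450 / 500 = 2500.2 mm².

A_s ≈ 2500 mm²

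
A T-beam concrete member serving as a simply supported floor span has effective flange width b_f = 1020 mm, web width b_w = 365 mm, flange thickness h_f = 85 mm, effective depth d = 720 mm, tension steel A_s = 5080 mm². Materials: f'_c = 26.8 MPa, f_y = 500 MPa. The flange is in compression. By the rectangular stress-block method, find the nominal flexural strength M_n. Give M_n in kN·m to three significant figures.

Tension: T = A_s f_y = 5080 × 500 = 2540000 N.
Try a within the flange: a = T/(0.85 f'_c b_f) = 2540000/(0.85 × 26.8 × 1020) = 109.32 mm.
a = 109.32 > h_f = 85 mm: the block extends into the web. Split into flange-overhang and web parts.
C_f = 0.85 f'_c (b_f − b_w) h_f = 0.85 × 26.8 × (1020 − 365) × 85 = 1268277 N.
Remaining web compression depth: a_w = (T − C_f)/(0.85 f'_c b_w) = (2540000 − 1268277)/(0.85 × 26.8 × 365) = 152.95 mm.
M_n = C_f(d − h_f/2) + (T − C_f)(d − a_w/2) = 1268277 × (720 − 42.5) + 1271723 × (720 − 76.475) = 859.26 + 818.39 = 1677.65 × 10⁶ N·mm.
M_n = 1677.65 kN·m.

M_n ≈ 1680 kN·m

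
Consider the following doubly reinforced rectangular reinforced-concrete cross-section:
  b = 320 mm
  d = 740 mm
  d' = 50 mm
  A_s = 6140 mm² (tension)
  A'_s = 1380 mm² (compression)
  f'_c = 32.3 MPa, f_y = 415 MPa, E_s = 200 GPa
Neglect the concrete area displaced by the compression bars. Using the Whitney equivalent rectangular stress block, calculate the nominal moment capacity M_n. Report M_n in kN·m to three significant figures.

M_n ≈ 1630 kN·m

Assume both tension and compression steel yield.
Net tension couple steel: A_s − A'_s = 4760 mm².
a = (A_s − A'_s) f_y / (0.85 f'_c b) = 1975400/(0.85 × 32.3 × 320) = 224.85 mm.
c = a/β₁ = 224.85/0.819 = 274.54 mm; ε'_s = 0.003(c − d')/c = 0.0025 ≥ f_y/E_s = 0.0021, so compression steel does yield.
M_n = (A_s − A'_s) f_y (d − a/2) + A'_s f_y (d − d') = [1975400 × (740 − 112.425) + 572700 × (740 − 50)] × 10⁻⁶ = 1239.71 + 395.16 = 1634.87 kN·m.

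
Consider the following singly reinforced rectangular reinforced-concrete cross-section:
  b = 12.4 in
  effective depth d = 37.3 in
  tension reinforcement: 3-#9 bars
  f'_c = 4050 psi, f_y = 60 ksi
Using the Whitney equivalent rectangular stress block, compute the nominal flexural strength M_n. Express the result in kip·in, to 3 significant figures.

M_n ≈ 6330 kip·in

A_s = 3 × 1 = 3 in².
T = A_s f_y = 3 × 60 = 180 kips.
a = T/(0.85 f'_c b) = 180/(0.85 × 4.05 × 12.4) = 4.217 in.
M_n = T(d − a/2) = 180 × (37.3 − 2.1085) = 6334.5 kip·in.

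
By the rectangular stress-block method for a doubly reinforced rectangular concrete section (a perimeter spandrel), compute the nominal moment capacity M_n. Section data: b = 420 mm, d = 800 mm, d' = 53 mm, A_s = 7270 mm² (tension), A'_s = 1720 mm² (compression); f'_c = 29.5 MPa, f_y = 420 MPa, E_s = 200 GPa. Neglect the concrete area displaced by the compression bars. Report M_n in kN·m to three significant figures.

M_n ≈ 2150 kN·m

Assume both tension and compression steel yield.
Net tension couple steel: A_s − A'_s = 5550 mm².
a = (A_s − A'_s) f_y / (0.85 f'_c b) = 2331000/(0.85 × 29.5 × 420) = 221.34 mm.
c = a/β₁ = 221.34/0.839 = 263.81 mm; ε'_s = 0.003(c − d')/c = 0.0024 ≥ f_y/E_s = 0.0021, so compression steel does yield.
M_n = (A_s − A'_s) f_y (d − a/2) + A'_s f_y (d − d') = [2331000 × (800 − 110.67) + 722400 × (800 − 53)] × 10⁻⁶ = 1606.83 + 539.63 = 2146.46 kN·m.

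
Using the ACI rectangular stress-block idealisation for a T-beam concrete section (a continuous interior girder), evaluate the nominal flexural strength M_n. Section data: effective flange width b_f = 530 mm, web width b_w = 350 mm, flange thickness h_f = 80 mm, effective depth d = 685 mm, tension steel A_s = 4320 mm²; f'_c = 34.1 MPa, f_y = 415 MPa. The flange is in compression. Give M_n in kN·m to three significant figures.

Tension: T = A_s f_y = 4320 × 415 = 1792800 N.
Try a within the flange: a = T/(0.85 f'_c b_f) = 1792800/(0.85 × 34.1 × 530) = 116.70 mm.
a = 116.70 > h_f = 80 mm: the block extends into the web. Split into flange-overhang and web parts.
C_f = 0.85 f'_c (b_f − b_w) h_f = 0.85 × 34.1 × (530 − 350) × 80 = 417384 N.
Remaining web compression depth: a_w = (T − C_f)/(0.85 f'_c b_w) = (1792800 − 417384)/(0.85 × 34.1 × 350) = 135.58 mm.
M_n = C_f(d − h_f/2) + (T − C_f)(d − a_w/2) = 417384 × (685 − 40) + 1375416 × (685 − 67.79) = 269.21 + 848.92 = 1118.13 × 10⁶ N·mm.
M_n = 1118.13 kN·m.

M_n ≈ 1120 kN·m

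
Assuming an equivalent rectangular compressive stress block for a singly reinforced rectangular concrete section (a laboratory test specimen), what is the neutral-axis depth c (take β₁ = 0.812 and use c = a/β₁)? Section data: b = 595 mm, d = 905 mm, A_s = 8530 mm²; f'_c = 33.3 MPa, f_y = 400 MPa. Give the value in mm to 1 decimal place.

c ≈ 249.5 mm

T = A_s f_y = 8530 × 400 = 3412000 N = 3412 kN.
Setting C = 0.85 f'_c a b equal to T: a = 3412000/(0.85 × 33.3 × 595) = 202.595 mm.
With β₁ = 0.812, c = a/β₁ = 202.595/0.812 = 249.5 mm.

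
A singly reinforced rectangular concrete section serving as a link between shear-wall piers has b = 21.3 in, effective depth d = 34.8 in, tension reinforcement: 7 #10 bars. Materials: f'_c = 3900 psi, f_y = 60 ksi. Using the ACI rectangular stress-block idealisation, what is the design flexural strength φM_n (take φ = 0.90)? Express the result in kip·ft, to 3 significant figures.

A_s = 7 × 1.27 = 8.89 in².
T = A_s f_y = 8.89 × 60 = 533.4 kips.
a = T/(0.85 f'_c b) = 533.4/(0.85 × 3.9 × 21.3) = 7.554 in.
M_n = T(d − a/2) = 533.4 × (34.8 − 3.777) = 16547.7 kip·in = 16547.7/12 = 1378.98 kip·ft.
φM_n = 0.90 × 1378.98 = 1241.08 kip·ft.

φM_n ≈ 1240 kip·ft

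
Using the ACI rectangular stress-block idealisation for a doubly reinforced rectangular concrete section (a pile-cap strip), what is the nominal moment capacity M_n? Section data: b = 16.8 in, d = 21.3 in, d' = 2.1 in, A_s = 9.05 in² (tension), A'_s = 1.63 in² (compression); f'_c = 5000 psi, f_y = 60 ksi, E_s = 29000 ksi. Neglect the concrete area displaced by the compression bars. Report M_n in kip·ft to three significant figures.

M_n ≈ 831 kip·ft

Assume both steels yield.
a = (A_s − A'_s) f_y/(0.85 f'_c b) = (9.05 − 1.63) × 60/(0.85 × 5 × 16.8) = 6.235 in.
c = a/β₁ = 6.235/0.8 = 7.794 in; ε'_s = 0.003(c − d')/c = 0.0022 ≥ ε_y = 0.0021, so the compression steel yields.
M_n = (A_s − A'_s) f_y (d − a/2) + A'_s f_y (d − d') = 445.2 × (21.3 − 3.1175) + 97.8 × (21.3 − 2.1) = 8094.8 + 1877.8 = 9972.6 kip·in = 9972.6/12 = 831.05 kip·ft.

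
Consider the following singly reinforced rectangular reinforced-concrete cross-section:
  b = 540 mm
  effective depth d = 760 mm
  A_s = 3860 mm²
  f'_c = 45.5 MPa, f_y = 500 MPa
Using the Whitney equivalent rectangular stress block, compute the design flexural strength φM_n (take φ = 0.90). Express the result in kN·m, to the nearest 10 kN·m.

T = A_s f_y = 3860 × 500 = 1930000 N = 1930 kN.
From C = T: a = T/(0.85 f'_c b) = 1930000/(0.85 × 45.5 × 540) = 92.41 mm.
M_n = T(d − a/2) = 1930 kN × (760 − 46.205) mm = 1377.62 kN·m.
φM_n = 0.90 × 1377.62 = 1239.86 kN·m.

φM_n ≈ 1240 kN·m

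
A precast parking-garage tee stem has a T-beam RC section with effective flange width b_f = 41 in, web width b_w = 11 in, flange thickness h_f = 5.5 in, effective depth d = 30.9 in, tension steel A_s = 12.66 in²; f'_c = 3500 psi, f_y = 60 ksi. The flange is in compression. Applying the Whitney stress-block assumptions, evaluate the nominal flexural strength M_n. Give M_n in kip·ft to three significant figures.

M_n ≈ 1750 kip·ft

Tension: T = A_s f_y = 12.66 × 60 = 759.6 kips.
Try a within the flange: a = T/(0.85 f'_c b_f) = 759.6/(0.85 × 3.5 × 41) = 6.228 in.
a = 6.228 > h_f = 5.5 in: the block extends into the web. Split into flange-overhang and web parts.
C_f = 0.85 f'_c (b_f − b_w) h_f = 0.85 × 3.5 × (41 − 11) × 5.5 = 490.9 kips.
Remaining web compression depth: a_w = (T − C_f)/(0.85 f'_c b_w) = (759.6 − 490.9)/(0.85 × 3.5 × 11) = 8.211 in.
M_n = C_f(d − h_f/2) + (T − C_f)(d − a_w/2) = 490.9 × (30.9 − 2.75) + 268.7 × (30.9 − 4.1055) = 13818.8 + 7199.7 = 21018.5 kip·in.
M_n = 21018.5/12 = 1751.54 kip·ft.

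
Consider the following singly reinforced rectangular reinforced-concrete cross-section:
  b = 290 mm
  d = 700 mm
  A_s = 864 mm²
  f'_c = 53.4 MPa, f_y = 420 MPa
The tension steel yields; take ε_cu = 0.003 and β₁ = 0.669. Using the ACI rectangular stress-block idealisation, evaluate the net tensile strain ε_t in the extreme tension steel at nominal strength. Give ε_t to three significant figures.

a = A_s f_y/(0.85 f'_c b) = 27.57 mm.
β₁ = 0.669, so c = a/β₁ = 27.57/0.669 = 41.21 mm.
From the linear strain diagram with ε_cu = 0.003: ε_t = 0.003 (d − c)/c = 0.003 × (700 − 41.21)/41.21 = 0.0480.
Since ε_t ≥ 0.005, the section is tension-controlled.

ε_t ≈ 0.0480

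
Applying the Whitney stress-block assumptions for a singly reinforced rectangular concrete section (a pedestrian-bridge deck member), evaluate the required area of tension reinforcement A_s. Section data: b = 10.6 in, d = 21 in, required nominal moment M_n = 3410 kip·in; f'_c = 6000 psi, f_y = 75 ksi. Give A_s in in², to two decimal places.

A_s ≈ 2.35 in²

From M_n = 0.85 f'_c a b (d − a/2):
a = d − √(d² − 2M_n/(0.85 f'_c b)) = 21 − √(21² − 2 × 3410/(0.85 × 6 × 10.6)) = 3.256 in.
A_s = 0.85 f'_c a b / f_y = 0.85 × 6 × 3.256 × 10.6 / 75 = 2.347 in².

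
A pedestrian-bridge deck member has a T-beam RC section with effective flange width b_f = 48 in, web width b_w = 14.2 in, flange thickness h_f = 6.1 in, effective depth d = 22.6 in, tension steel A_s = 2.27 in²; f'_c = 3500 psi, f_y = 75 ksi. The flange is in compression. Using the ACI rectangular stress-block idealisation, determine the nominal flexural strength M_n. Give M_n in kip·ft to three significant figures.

Tension: T = A_s f_y = 2.27 × 75 = 170.25 kips.
Try a within the flange: a = T/(0.85 f'_c b_f) = 170.25/(0.85 × 3.5 × 48) = 1.192 in.
Since a = 1.192 ≤ h_f = 6.1 in, the stress block lies entirely in the flange; analyse as a rectangular beam of width b_f.
M_n = T(d − a/2) = 170.25 × (22.6 − 0.596) = 3746.2 kip·in.
M_n = 3746.2/12 = 312.18 kip·ft.

M_n ≈ 312 kip·ft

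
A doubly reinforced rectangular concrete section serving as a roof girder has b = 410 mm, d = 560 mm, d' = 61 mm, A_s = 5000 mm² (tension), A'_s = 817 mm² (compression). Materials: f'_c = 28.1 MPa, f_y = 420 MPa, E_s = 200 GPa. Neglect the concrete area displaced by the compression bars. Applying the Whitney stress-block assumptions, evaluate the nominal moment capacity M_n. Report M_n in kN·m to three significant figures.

Assume both tension and compression steel yield.
Net tension couple steel: A_s − A'_s = 4183 mm².
a = (A_s − A'_s) f_y / (0.85 f'_c b) = 1756860/(0.85 × 28.1 × 410) = 179.40 mm.
c = a/β₁ = 179.40/0.849 = 211.31 mm; ε'_s = 0.003(c − d')/c = 0.0021 ≥ f_y/E_s = 0.0021, so compression steel does yield.
M_n = (A_s − A'_s) f_y (d − a/2) + A'_s f_y (d − d') = [1756860 × (560 − 89.7) + 343140 × (560 − 61)] × 10⁻⁶ = 826.25 + 171.23 = 997.48 kN·m.

M_n ≈ 997 kN·m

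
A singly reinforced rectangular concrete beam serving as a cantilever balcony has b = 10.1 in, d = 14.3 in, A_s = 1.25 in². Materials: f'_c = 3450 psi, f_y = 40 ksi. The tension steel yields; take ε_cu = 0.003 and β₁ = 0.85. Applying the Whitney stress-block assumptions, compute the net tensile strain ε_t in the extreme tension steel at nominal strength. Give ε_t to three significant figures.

ε_t ≈ 0.0186

a = A_s f_y/(0.85 f'_c b) = 1.688 in.
β₁ = 0.85, so c = a/β₁ = 1.688/0.85 = 1.986 in.
From the linear strain diagram with ε_cu = 0.003: ε_t = 0.003 (d − c)/c = 0.003 × (14.3 − 1.986)/1.986 = 0.0186.
Since ε_t ≥ 0.005, the section is tension-controlled.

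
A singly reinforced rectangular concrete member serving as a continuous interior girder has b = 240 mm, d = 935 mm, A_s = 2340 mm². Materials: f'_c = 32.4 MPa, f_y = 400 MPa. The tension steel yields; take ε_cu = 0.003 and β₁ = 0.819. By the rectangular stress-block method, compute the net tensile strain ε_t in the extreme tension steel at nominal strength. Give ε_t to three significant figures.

a = A_s f_y/(0.85 f'_c b) = 141.61 mm.
β₁ = 0.819, so c = a/β₁ = 141.61/0.819 = 172.91 mm.
From the linear strain diagram with ε_cu = 0.003: ε_t = 0.003 (d − c)/c = 0.003 × (935 − 172.91)/172.91 = 0.0132.
Since ε_t ≥ 0.005, the section is tension-controlled.

ε_t ≈ 0.0132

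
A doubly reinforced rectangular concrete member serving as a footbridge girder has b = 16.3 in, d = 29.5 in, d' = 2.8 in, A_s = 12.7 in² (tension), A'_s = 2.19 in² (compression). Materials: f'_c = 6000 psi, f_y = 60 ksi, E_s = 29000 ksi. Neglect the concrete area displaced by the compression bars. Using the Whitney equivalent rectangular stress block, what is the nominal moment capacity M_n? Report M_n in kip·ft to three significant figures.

M_n ≈ 1640 kip·ft

Assume both steels yield.
a = (A_s − A'_s) f_y/(0.85 f'_c b) = (12.7 − 2.19) × 60/(0.85 × 6 × 16.3) = 7.586 in.
c = a/β₁ = 7.586/0.75 = 10.115 in; ε'_s = 0.003(c − d')/c = 0.0022 ≥ ε_y = 0.0021, so the compression steel yields.
M_n = (A_s − A'_s) f_y (d − a/2) + A'_s f_y (d − d') = 630.6 × (29.5 − 3.793) + 131.4 × (29.5 − 2.8) = 16210.8 + 3508.4 = 19719.2 kip·in = 19719.2/12 = 1643.27 kip·ft.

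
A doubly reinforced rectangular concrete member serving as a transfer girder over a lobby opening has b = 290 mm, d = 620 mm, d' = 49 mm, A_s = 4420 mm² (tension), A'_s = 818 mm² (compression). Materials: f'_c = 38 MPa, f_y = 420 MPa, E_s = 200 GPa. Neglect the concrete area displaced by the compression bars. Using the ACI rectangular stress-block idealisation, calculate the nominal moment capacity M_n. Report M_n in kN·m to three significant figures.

Assume both tension and compression steel yield.
Net tension couple steel: A_s − A'_s = 3602 mm².
a = (A_s − A'_s) f_y / (0.85 f'_c b) = 1512840/(0.85 × 38 × 290) = 161.51 mm.
c = a/β₁ = 161.51/0.779 = 207.33 mm; ε'_s = 0.003(c − d')/c = 0.0023 ≥ f_y/E_s = 0.0021, so compression steel does yield.
M_n = (A_s − A'_s) f_y (d − a/2) + A'_s f_y (d − d') = [1512840 × (620 − 80.755) + 343560 × (620 − 49)] × 10⁻⁶ = 815.79 + 196.17 = 1011.96 kN·m.

M_n ≈ 1010 kN·m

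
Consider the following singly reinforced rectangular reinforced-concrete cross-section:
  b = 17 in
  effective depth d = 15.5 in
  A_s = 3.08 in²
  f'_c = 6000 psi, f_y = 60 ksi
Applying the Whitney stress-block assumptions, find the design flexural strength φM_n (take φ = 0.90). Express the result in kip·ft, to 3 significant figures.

T = A_s f_y = 3.08 × 60 = 184.8 kips.
a = T/(0.85 f'_c b) = 184.8/(0.85 × 6 × 17) = 2.131 in.
M_n = T(d − a/2) = 184.8 × (15.5 − 1.0655) = 2667.5 kip·in = 2667.5/12 = 222.29 kip·ft.
φM_n = 0.90 × 222.29 = 200.06 kip·ft.

φM_n ≈ 200 kip·ft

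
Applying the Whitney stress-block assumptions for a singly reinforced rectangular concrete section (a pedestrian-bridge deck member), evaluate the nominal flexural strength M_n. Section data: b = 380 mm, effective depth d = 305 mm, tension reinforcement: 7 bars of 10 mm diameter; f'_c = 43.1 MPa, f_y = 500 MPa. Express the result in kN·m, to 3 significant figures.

M_n ≈ 81.1 kN·m

A_s = 7 × 78.5 = 549.5 mm².
T = A_s f_y = 549.5 × 500 = 274750 N = 274.75 kN.
From C = T: a = T/(0.85 f'_c b) = 274750/(0.85 × 43.1 × 380) = 19.74 mm.
M_n = T(d − a/2) = 274.75 kN × (305 − 9.87) mm = 81.09 kN·m.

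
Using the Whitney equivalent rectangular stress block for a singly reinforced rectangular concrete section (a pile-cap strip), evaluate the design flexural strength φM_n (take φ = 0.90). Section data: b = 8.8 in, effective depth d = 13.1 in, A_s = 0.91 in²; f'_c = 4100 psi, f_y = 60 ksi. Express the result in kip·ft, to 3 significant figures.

T = A_s f_y = 0.91 × 60 = 54.6 kips.
a = T/(0.85 f'_c b) = 54.6/(0.85 × 4.1 × 8.8) = 1.780 in.
M_n = T(d − a/2) = 54.6 × (13.1 − 0.89) = 666.7 kip·in = 666.7/12 = 55.56 kip·ft.
φM_n = 0.90 × 55.56 = 50.00 kip·ft.

φM_n ≈ 50.0 kip·ft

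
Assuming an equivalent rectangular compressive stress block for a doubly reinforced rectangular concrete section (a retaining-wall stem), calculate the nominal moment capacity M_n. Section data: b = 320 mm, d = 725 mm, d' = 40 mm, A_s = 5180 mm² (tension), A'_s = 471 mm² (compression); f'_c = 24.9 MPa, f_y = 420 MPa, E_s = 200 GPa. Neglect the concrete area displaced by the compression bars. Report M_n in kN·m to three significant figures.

M_n ≈ 1280 kN·m

Assume both tension and compression steel yield.
Net tension couple steel: A_s − A'_s = 4709 mm².
a = (A_s − A'_s) f_y / (0.85 f'_c b) = 1977780/(0.85 × 24.9 × 320) = 292.02 mm.
c = a/β₁ = 292.02/0.85 = 343.55 mm; ε'_s = 0.003(c − d')/c = 0.0027 ≥ f_y/E_s = 0.0021, so compression steel does yield.
M_n = (A_s − A'_s) f_y (d − a/2) + A'_s f_y (d − d') = [1977780 × (725 − 146.01) + 197820 × (725 − 40)] × 10⁻⁶ = 1145.11 + 135.51 = 1280.62 kN·m.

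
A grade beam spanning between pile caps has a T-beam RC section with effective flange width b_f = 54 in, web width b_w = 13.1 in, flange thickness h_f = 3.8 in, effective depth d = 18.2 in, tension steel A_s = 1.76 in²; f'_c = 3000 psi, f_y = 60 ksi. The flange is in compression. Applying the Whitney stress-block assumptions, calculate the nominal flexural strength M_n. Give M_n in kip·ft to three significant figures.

M_n ≈ 157 kip·ft

Tension: T = A_s f_y = 1.76 × 60 = 105.6 kips.
Try a within the flange: a = T/(0.85 f'_c b_f) = 105.6/(0.85 × 3 × 54) = 0.767 in.
Since a = 0.767 ≤ h_f = 3.8 in, the stress block lies entirely in the flange; analyse as a rectangular beam of width b_f.
M_n = T(d − a/2) = 105.6 × (18.2 − 0.3835) = 1881.4 kip·in.
M_n = 1881.4/12 = 156.78 kip·ft.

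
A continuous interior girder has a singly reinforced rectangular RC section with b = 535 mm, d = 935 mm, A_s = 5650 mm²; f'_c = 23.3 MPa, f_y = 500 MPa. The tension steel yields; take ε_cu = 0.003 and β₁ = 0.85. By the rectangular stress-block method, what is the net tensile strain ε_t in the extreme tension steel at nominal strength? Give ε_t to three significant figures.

a = A_s f_y/(0.85 f'_c b) = 266.62 mm.
β₁ = 0.85, so c = a/β₁ = 266.62/0.85 = 313.67 mm.
From the linear strain diagram with ε_cu = 0.003: ε_t = 0.003 (d − c)/c = 0.003 × (935 − 313.67)/313.67 = 0.00594.
Since ε_t ≥ 0.005, the section is tension-controlled.

ε_t ≈ 0.00594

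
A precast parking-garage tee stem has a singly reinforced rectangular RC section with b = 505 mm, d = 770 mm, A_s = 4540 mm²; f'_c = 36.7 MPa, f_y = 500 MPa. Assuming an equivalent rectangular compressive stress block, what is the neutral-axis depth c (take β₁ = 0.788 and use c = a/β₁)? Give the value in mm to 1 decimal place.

c ≈ 182.9 mm

T = A_s f_y = 4540 × 500 = 2270000 N = 2270 kN.
Setting C = 0.85 f'_c a b equal to T: a = 2270000/(0.85 × 36.7 × 505) = 144.095 mm.
With β₁ = 0.788, c = a/β₁ = 144.095/0.788 = 182.9 mm.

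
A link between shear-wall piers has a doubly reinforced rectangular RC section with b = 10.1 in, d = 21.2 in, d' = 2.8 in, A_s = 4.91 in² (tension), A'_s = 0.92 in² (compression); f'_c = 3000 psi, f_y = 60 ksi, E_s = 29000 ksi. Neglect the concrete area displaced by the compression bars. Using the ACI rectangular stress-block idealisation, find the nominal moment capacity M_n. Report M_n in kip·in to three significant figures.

M_n ≈ 4980 kip·in

Assume both steels yield.
a = (A_s − A'_s) f_y/(0.85 f'_c b) = (4.91 − 0.92) × 60/(0.85 × 3 × 10.1) = 9.295 in.
c = a/β₁ = 9.295/0.85 = 10.935 in; ε'_s = 0.003(c − d')/c = 0.0022 ≥ ε_y = 0.0021, so the compression steel yields.
M_n = (A_s − A'_s) f_y (d − a/2) + A'_s f_y (d − d') = 239.4 × (21.2 − 4.6475) + 55.2 × (21.2 − 2.8) = 3962.7 + 1015.7 = 4978.4 kip·in.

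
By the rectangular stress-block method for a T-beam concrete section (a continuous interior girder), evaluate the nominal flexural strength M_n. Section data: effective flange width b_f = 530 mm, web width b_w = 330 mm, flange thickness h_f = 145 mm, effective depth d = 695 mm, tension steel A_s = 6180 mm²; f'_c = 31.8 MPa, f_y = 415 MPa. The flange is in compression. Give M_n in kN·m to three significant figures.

Tension: T = A_s f_y = 6180 × 415 = 2564700 N.
Try a within the flange: a = T/(0.85 f'_c b_f) = 2564700/(0.85 × 31.8 × 530) = 179.03 mm.
a = 179.03 > h_f = 145 mm: the block extends into the web. Split into flange-overhang and web parts.
C_f = 0.85 f'_c (b_f − b_w) h_f = 0.85 × 31.8 × (530 − 330) × 145 = 783870 N.
Remaining web compression depth: a_w = (T − C_f)/(0.85 f'_c b_w) = (2564700 − 783870)/(0.85 × 31.8 × 330) = 199.65 mm.
M_n = C_f(d − h_f/2) + (T − C_f)(d − a_w/2) = 783870 × (695 − 72.5) + 1780830 × (695 − 99.825) = 487.96 + 1059.91 = 1547.87 × 10⁶ N·mm.
M_n = 1547.87 kN·m.

M_n ≈ 1550 kN·m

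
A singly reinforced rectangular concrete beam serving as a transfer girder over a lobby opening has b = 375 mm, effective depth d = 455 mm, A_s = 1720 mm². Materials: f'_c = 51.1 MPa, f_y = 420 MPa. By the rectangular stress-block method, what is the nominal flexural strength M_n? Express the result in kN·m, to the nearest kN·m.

T = A_s f_y = 1720 × 420 = 722400 N = 722.4 kN.
From C = T: a = T/(0.85 f'_c b) = 722400/(0.85 × 51.1 × 375) = 44.35 mm.
M_n = T(d − a/2) = 722.4 kN × (455 − 22.175) mm = 312.67 kN·m.

M_n ≈ 313 kN·m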